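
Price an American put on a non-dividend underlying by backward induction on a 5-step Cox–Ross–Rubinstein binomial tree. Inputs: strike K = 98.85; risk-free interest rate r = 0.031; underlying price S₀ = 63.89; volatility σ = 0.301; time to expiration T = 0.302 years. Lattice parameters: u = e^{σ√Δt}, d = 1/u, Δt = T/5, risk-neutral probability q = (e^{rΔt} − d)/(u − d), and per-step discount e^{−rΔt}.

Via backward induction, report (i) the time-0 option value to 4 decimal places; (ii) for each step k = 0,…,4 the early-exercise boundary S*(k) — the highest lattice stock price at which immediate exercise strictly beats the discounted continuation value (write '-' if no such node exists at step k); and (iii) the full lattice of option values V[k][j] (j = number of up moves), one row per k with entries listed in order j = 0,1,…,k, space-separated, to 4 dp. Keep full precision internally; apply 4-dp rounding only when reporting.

Δt=0.06040, u=1.07678, d=0.92869, q=0.49417, disc=e^(-rΔt)=0.99813
k=5 terminal: V=max(K-S,0) → 54.7135 47.6757 39.5157 30.0545 19.0848 6.3658
k=4: j=0 S=47.5253 intr=51.3247 cont=51.1398 V=51.3247[EX]; j=1 S=55.1035 intr=43.7465 cont=43.5616 V=43.7465[EX]; j=2 S=63.8900 intr=34.9600 cont=34.7751 V=34.9600[EX]; j=3 S=74.0776 intr=24.7724 cont=24.5875 V=24.7724[EX]; j=4 S=85.8896 intr=12.9604 cont=12.7755 V=12.9604[EX]  S*(4)=85.8896
k=3: j=0 S=51.1743 intr=47.6757 cont=47.4908 V=47.6757[EX]; j=1 S=59.3343 intr=39.5157 cont=39.3308 V=39.5157[EX]; j=2 S=68.7955 intr=30.0545 cont=29.8696 V=30.0545[EX]; j=3 S=79.7652 intr=19.0848 cont=18.8998 V=19.0848[EX]  S*(3)=79.7652
k=2: j=0 S=55.1035 intr=43.7465 cont=43.5616 V=43.7465[EX]; j=1 S=63.8900 intr=34.9600 cont=34.7751 V=34.9600[EX]; j=2 S=74.0776 intr=24.7724 cont=24.5875 V=24.7724[EX]  S*(2)=74.0776
k=1: j=0 S=59.3343 intr=39.5157 cont=39.3308 V=39.5157[EX]; j=1 S=68.7955 intr=30.0545 cont=29.8696 V=30.0545[EX]  S*(1)=68.7955
k=0: j=0 S=63.8900 intr=34.9600 cont=34.7751 V=34.9600[EX]  S*(0)=63.8900

price = 34.9600
boundary = 63.8900 68.7955 74.0776 79.7652 85.8896
tree:
34.9600
39.5157 30.0545
43.7465 34.9600 24.7724
47.6757 39.5157 30.0545 19.0848
51.3247 43.7465 34.9600 24.7724 12.9604
54.7135 47.6757 39.5157 30.0545 19.0848 6.3658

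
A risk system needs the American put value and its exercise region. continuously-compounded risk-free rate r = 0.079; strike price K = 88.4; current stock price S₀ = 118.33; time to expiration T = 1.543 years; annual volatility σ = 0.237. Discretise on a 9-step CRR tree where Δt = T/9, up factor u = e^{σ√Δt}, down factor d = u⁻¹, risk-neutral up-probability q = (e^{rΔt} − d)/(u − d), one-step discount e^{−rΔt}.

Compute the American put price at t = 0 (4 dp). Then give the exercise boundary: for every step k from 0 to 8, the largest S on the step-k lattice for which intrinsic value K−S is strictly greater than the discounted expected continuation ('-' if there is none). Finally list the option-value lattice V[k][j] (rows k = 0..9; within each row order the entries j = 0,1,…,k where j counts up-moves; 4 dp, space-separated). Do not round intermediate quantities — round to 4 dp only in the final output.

price = 1.0619
boundary = - - - - - 72.4443 65.6729 72.4443 79.9139
tree:
1.0619
1.9251 0.3673
3.4171 0.7270 0.0761
5.9110 1.4193 0.1670 0.0020
9.9055 2.7221 0.3665 0.0045 0.0000
15.9557 5.0994 0.8042 0.0100 0.0000 0.0000
22.7271 9.2446 1.7644 0.0223 0.0000 0.0000 0.0000
28.8656 15.9557 3.8699 0.0497 0.0000 0.0000 0.0000 0.0000
34.4303 22.7271 8.4861 0.1106 0.0000 0.0000 0.0000 0.0000 0.0000
39.4749 28.8656 15.9557 0.2463 0.0000 0.0000 0.0000 0.0000 0.0000 0.0000

Δt=0.17144, u=1.10311, d=0.90653, q=0.54485, disc=e^(-rΔt)=0.98655
k=9 terminal: V=max(K-S,0) → 39.4749 28.8656 15.9557 0.2463 0.0000 0.0000 0.0000 0.0000 0.0000 0.0000
k=8: j=0 S=53.9697 intr=34.4303 cont=33.2411 V=34.4303[EX]; j=1 S=65.6729 intr=22.7271 cont=21.5379 V=22.7271[EX]; j=2 S=79.9139 intr=8.4861 cont=7.2969 V=8.4861[EX]; j=3 S=97.2431 intr=0.0000 cont=0.1106 V=0.1106[hold]; j=4 S=118.3300 intr=0.0000 cont=0.0000 V=0.0000[hold]; j=5 S=143.9896 intr=0.0000 cont=0.0000 V=0.0000[hold]; j=6 S=175.2134 intr=0.0000 cont=0.0000 V=0.0000[hold]; j=7 S=213.2081 intr=0.0000 cont=0.0000 V=0.0000[hold]; j=8 S=259.4418 intr=0.0000 cont=0.0000 V=0.0000[hold]  S*(8)=79.9139
k=7: j=0 S=59.5344 intr=28.8656 cont=27.6764 V=28.8656[EX]; j=1 S=72.4443 intr=15.9557 cont=14.7665 V=15.9557[EX]; j=2 S=88.1537 intr=0.2463 cont=3.8699 V=3.8699[hold]; j=3 S=107.2696 intr=0.0000 cont=0.0497 V=0.0497[hold]; j=4 S=130.5308 intr=0.0000 cont=0.0000 V=0.0000[hold]; j=5 S=158.8361 intr=0.0000 cont=0.0000 V=0.0000[hold]; j=6 S=193.2794 intr=0.0000 cont=0.0000 V=0.0000[hold]; j=7 S=235.1916 intr=0.0000 cont=0.0000 V=0.0000[hold]  S*(7)=72.4443
k=6: j=0 S=65.6729 intr=22.7271 cont=21.5379 V=22.7271[EX]; j=1 S=79.9139 intr=8.4861 cont=9.2446 V=9.2446[hold]; j=2 S=97.2431 intr=0.0000 cont=1.7644 V=1.7644[hold]; j=3 S=118.3300 intr=0.0000 cont=0.0223 V=0.0223[hold]; j=4 S=143.9896 intr=0.0000 cont=0.0000 V=0.0000[hold]; j=5 S=175.2134 intr=0.0000 cont=0.0000 V=0.0000[hold]; j=6 S=213.2081 intr=0.0000 cont=0.0000 V=0.0000[hold]  S*(6)=65.6729
k=5: j=0 S=72.4443 intr=15.9557 cont=15.1742 V=15.9557[EX]; j=1 S=88.1537 intr=0.2463 cont=5.0994 V=5.0994[hold]; j=2 S=107.2696 intr=0.0000 cont=0.8042 V=0.8042[hold]; j=3 S=130.5308 intr=0.0000 cont=0.0100 V=0.0100[hold]; j=4 S=158.8361 intr=0.0000 cont=0.0000 V=0.0000[hold]; j=5 S=193.2794 intr=0.0000 cont=0.0000 V=0.0000[hold]  S*(5)=72.4443
k=4: j=0 S=79.9139 intr=8.4861 cont=9.9055 V=9.9055[hold]; j=1 S=97.2431 intr=0.0000 cont=2.7221 V=2.7221[hold]; j=2 S=118.3300 intr=0.0000 cont=0.3665 V=0.3665[hold]; j=3 S=143.9896 intr=0.0000 cont=0.0045 V=0.0045[hold]; j=4 S=175.2134 intr=0.0000 cont=0.0000 V=0.0000[hold]  S*(4)=-
k=3: j=0 S=88.1537 intr=0.2463 cont=5.9110 V=5.9110[hold]; j=1 S=107.2696 intr=0.0000 cont=1.4193 V=1.4193[hold]; j=2 S=130.5308 intr=0.0000 cont=0.1670 V=0.1670[hold]; j=3 S=158.8361 intr=0.0000 cont=0.0020 V=0.0020[hold]  S*(3)=-
k=2: j=0 S=97.2431 intr=0.0000 cont=3.4171 V=3.4171[hold]; j=1 S=118.3300 intr=0.0000 cont=0.7270 V=0.7270[hold]; j=2 S=143.9896 intr=0.0000 cont=0.0761 V=0.0761[hold]  S*(2)=-
k=1: j=0 S=107.2696 intr=0.0000 cont=1.9251 V=1.9251[hold]; j=1 S=130.5308 intr=0.0000 cont=0.3673 V=0.3673[hold]  S*(1)=-
k=0: j=0 S=118.3300 intr=0.0000 cont=1.0619 V=1.0619[hold]  S*(0)=-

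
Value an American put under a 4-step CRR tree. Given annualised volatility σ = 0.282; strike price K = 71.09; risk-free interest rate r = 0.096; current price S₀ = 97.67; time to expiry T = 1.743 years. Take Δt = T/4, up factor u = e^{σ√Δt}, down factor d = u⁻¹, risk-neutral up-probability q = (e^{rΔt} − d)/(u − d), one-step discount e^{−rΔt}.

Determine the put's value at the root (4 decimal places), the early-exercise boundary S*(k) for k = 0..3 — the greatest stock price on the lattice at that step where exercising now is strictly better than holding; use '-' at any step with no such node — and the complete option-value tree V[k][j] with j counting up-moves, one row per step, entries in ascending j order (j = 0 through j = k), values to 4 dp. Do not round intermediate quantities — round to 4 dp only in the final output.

Δt=0.43575, u=1.20461, d=0.83015, q=0.56768, disc=e^(-rΔt)=0.95903
k=4 terminal: V=max(K-S,0) → 24.7045 3.7812 0.0000 0.0000 0.0000
k=3: j=0 S=55.8762 intr=15.2138 cont=12.3013 V=15.2138[EX]; j=1 S=81.0805 intr=0.0000 cont=1.5677 V=1.5677[hold]; j=2 S=117.6538 intr=0.0000 cont=0.0000 V=0.0000[hold]; j=3 S=170.7244 intr=0.0000 cont=0.0000 V=0.0000[hold]  S*(3)=55.8762
k=2: j=0 S=67.3088 intr=3.7812 cont=7.1613 V=7.1613[hold]; j=1 S=97.6700 intr=0.0000 cont=0.6500 V=0.6500[hold]; j=2 S=141.7264 intr=0.0000 cont=0.0000 V=0.0000[hold]  S*(2)=-
k=1: j=0 S=81.0805 intr=0.0000 cont=3.3230 V=3.3230[hold]; j=1 S=117.6538 intr=0.0000 cont=0.2695 V=0.2695[hold]  S*(1)=-
k=0: j=0 S=97.6700 intr=0.0000 cont=1.5245 V=1.5245[hold]  S*(0)=-

price = 1.5245
boundary = - - - 55.8762
tree:
1.5245
3.3230 0.2695
7.1613 0.6500 0.0000
15.2138 1.5677 0.0000 0.0000
24.7045 3.7812 0.0000 0.0000 0.0000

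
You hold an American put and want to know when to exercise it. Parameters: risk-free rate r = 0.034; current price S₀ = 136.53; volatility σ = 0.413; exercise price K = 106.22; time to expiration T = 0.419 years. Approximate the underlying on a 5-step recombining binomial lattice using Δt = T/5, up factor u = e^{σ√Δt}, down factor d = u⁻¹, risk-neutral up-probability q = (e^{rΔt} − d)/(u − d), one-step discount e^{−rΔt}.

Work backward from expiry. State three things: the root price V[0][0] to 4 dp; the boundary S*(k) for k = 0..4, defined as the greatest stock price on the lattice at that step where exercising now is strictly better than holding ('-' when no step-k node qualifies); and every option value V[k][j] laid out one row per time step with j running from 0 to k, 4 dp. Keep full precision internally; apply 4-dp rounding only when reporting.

price = 3.0189
boundary = - - - - 84.6326
tree:
3.0189
5.1275 0.7713
8.5380 1.4933 0.0000
13.8403 2.8914 0.0000 0.0000
21.5874 5.5983 0.0000 0.0000 0.0000
31.1243 10.8393 0.0000 0.0000 0.0000 0.0000

Δt=0.08380, u=1.12700, d=0.88731, q=0.48205, disc=e^(-rΔt)=0.99715
k=5 terminal: V=max(K-S,0) → 31.1243 10.8393 0.0000 0.0000 0.0000 0.0000
k=4: j=0 S=84.6326 intr=21.5874 cont=21.2852 V=21.5874[EX]; j=1 S=107.4937 intr=0.0000 cont=5.5983 V=5.5983[hold]; j=2 S=136.5300 intr=0.0000 cont=0.0000 V=0.0000[hold]; j=3 S=173.4097 intr=0.0000 cont=0.0000 V=0.0000[hold]; j=4 S=220.2513 intr=0.0000 cont=0.0000 V=0.0000[hold]  S*(4)=84.6326
k=3: j=0 S=95.3807 intr=10.8393 cont=13.8403 V=13.8403[hold]; j=1 S=121.1450 intr=0.0000 cont=2.8914 V=2.8914[hold]; j=2 S=153.8688 intr=0.0000 cont=0.0000 V=0.0000[hold]; j=3 S=195.4321 intr=0.0000 cont=0.0000 V=0.0000[hold]  S*(3)=-
k=2: j=0 S=107.4937 intr=0.0000 cont=8.5380 V=8.5380[hold]; j=1 S=136.5300 intr=0.0000 cont=1.4933 V=1.4933[hold]; j=2 S=173.4097 intr=0.0000 cont=0.0000 V=0.0000[hold]  S*(2)=-
k=1: j=0 S=121.1450 intr=0.0000 cont=5.1275 V=5.1275[hold]; j=1 S=153.8688 intr=0.0000 cont=0.7713 V=0.7713[hold]  S*(1)=-
k=0: j=0 S=136.5300 intr=0.0000 cont=3.0189 V=3.0189[hold]  S*(0)=-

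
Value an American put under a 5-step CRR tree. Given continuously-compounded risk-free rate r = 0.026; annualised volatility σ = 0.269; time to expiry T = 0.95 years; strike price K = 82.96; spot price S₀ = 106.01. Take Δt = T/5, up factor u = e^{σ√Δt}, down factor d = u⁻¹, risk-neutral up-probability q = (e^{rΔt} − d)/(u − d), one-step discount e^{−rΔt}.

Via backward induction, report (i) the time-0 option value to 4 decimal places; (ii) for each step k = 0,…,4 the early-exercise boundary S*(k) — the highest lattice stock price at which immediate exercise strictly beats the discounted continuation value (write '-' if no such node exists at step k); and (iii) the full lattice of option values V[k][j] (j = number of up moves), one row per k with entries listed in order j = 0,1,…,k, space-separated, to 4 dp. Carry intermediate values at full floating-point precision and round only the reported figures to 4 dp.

Δt=0.19000  u=1.12441  d=0.88936  q=0.49179  discount=0.99507
step 5 (expiry): payoffs max(K−S,0) = 23.9763 8.3876 0.0000 0.0000 0.0000 0.0000
step 4: (k=4,j=0): S=66.3216, (K−S)⁺=16.6384, hold=16.2296 ⇒ V=16.6384 exercise | (k=4,j=1): S=83.8496, (K−S)⁺=0.0000, hold=4.2417 ⇒ V=4.2417 continue | (k=4,j=2): S=106.0100, (K−S)⁺=0.0000, hold=0.0000 ⇒ V=0.0000 continue | (k=4,j=3): S=134.0271, (K−S)⁺=0.0000, hold=0.0000 ⇒ V=0.0000 continue | (k=4,j=4): S=169.4488, (K−S)⁺=0.0000, hold=0.0000 ⇒ V=0.0000 continue  boundary S*=66.3216
step 3: (k=3,j=0): S=74.5724, (K−S)⁺=8.3876, hold=10.4899 ⇒ V=10.4899 continue | (k=3,j=1): S=94.2809, (K−S)⁺=0.0000, hold=2.1450 ⇒ V=2.1450 continue | (k=3,j=2): S=119.1982, (K−S)⁺=0.0000, hold=0.0000 ⇒ V=0.0000 continue | (k=3,j=3): S=150.7008, (K−S)⁺=0.0000, hold=0.0000 ⇒ V=0.0000 continue  boundary S*=-
step 2: (k=2,j=0): S=83.8496, (K−S)⁺=0.0000, hold=6.3545 ⇒ V=6.3545 continue | (k=2,j=1): S=106.0100, (K−S)⁺=0.0000, hold=1.0848 ⇒ V=1.0848 continue | (k=2,j=2): S=134.0271, (K−S)⁺=0.0000, hold=0.0000 ⇒ V=0.0000 continue  boundary S*=-
step 1: (k=1,j=0): S=94.2809, (K−S)⁺=0.0000, hold=3.7444 ⇒ V=3.7444 continue | (k=1,j=1): S=119.1982, (K−S)⁺=0.0000, hold=0.5486 ⇒ V=0.5486 continue  boundary S*=-
step 0: (k=0,j=0): S=106.0100, (K−S)⁺=0.0000, hold=2.1620 ⇒ V=2.1620 continue  boundary S*=-

price = 2.1620
boundary = - - - - 66.3216
tree:
2.1620
3.7444 0.5486
6.3545 1.0848 0.0000
10.4899 2.1450 0.0000 0.0000
16.6384 4.2417 0.0000 0.0000 0.0000
23.9763 8.3876 0.0000 0.0000 0.0000 0.0000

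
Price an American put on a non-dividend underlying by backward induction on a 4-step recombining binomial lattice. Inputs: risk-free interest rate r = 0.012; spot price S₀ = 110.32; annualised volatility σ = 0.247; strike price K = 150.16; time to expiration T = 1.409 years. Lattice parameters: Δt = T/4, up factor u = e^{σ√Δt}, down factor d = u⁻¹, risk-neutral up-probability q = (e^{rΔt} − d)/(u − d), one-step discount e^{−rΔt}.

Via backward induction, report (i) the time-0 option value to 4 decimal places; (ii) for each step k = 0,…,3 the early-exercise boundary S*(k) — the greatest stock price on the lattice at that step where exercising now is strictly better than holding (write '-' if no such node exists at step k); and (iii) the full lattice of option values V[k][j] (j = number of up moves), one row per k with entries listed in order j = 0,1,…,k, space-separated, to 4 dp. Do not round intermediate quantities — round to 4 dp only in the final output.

price = 41.1607
boundary = - 95.2771 110.3200 127.7380
tree:
41.1607
54.8829 26.5289
67.8747 39.8400 12.2167
79.0949 54.8829 22.4220 1.1720
88.7851 67.8747 39.8400 2.2539 0.0000

Δt=0.35225  u=1.15789  d=0.86364  q=0.47781  discount=0.99578
step 4 (expiry): payoffs max(K−S,0) = 88.7851 67.8747 39.8400 2.2539 0.0000
step 3: (k=3,j=0): S=71.0651, (K−S)⁺=79.0949, hold=78.4615 ⇒ V=79.0949 exercise | (k=3,j=1): S=95.2771, (K−S)⁺=54.8829, hold=54.2495 ⇒ V=54.8829 exercise | (k=3,j=2): S=127.7380, (K−S)⁺=22.4220, hold=21.7886 ⇒ V=22.4220 exercise | (k=3,j=3): S=171.2584, (K−S)⁺=0.0000, hold=1.1720 ⇒ V=1.1720 continue  boundary S*=127.7380
step 2: (k=2,j=0): S=82.2853, (K−S)⁺=67.8747, hold=67.2413 ⇒ V=67.8747 exercise | (k=2,j=1): S=110.3200, (K−S)⁺=39.8400, hold=39.2066 ⇒ V=39.8400 exercise | (k=2,j=2): S=147.9061, (K−S)⁺=2.2539, hold=12.2167 ⇒ V=12.2167 continue  boundary S*=110.3200
step 1: (k=1,j=0): S=95.2771, (K−S)⁺=54.8829, hold=54.2495 ⇒ V=54.8829 exercise | (k=1,j=1): S=127.7380, (K−S)⁺=22.4220, hold=26.5289 ⇒ V=26.5289 continue  boundary S*=95.2771
step 0: (k=0,j=0): S=110.3200, (K−S)⁺=39.8400, hold=41.1607 ⇒ V=41.1607 continue  boundary S*=-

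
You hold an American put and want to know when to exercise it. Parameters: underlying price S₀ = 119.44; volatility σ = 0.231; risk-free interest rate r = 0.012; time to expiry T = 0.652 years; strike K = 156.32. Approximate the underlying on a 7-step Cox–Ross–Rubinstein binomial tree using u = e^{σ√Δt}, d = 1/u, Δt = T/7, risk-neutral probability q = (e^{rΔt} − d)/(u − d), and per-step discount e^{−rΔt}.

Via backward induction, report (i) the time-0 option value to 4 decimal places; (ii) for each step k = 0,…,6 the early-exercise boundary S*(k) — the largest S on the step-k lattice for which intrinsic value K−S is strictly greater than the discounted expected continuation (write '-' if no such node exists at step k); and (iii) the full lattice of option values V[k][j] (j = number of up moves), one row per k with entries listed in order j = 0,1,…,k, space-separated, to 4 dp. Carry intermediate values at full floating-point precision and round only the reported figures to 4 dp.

Δt=0.09314, u=1.07304, d=0.93193, q=0.49031, disc=e^(-rΔt)=0.99888
k=7 terminal: V=max(K-S,0) → 83.4034 72.3621 59.6488 45.0105 28.1556 8.7485 0.0000 0.0000
k=6: j=0 S=78.2428 intr=78.0772 cont=77.9026 V=78.0772[EX]; j=1 S=90.0906 intr=66.2294 cont=66.0548 V=66.2294[EX]; j=2 S=103.7324 intr=52.5876 cont=52.4129 V=52.5876[EX]; j=3 S=119.4400 intr=36.8800 cont=36.7054 V=36.8800[EX]; j=4 S=137.5261 intr=18.7939 cont=18.6193 V=18.7939[EX]; j=5 S=158.3508 intr=0.0000 cont=4.4540 V=4.4540[hold]; j=6 S=182.3288 intr=0.0000 cont=0.0000 V=0.0000[hold]  S*(6)=137.5261
k=5: j=0 S=83.9579 intr=72.3621 cont=72.1874 V=72.3621[EX]; j=1 S=96.6712 intr=59.6488 cont=59.4742 V=59.6488[EX]; j=2 S=111.3095 intr=45.0105 cont=44.8359 V=45.0105[EX]; j=3 S=128.1644 intr=28.1556 cont=27.9810 V=28.1556[EX]; j=4 S=147.5715 intr=8.7485 cont=11.7498 V=11.7498[hold]; j=5 S=169.9174 intr=0.0000 cont=2.2677 V=2.2677[hold]  S*(5)=128.1644
k=4: j=0 S=90.0906 intr=66.2294 cont=66.0548 V=66.2294[EX]; j=1 S=103.7324 intr=52.5876 cont=52.4129 V=52.5876[EX]; j=2 S=119.4400 intr=36.8800 cont=36.7054 V=36.8800[EX]; j=3 S=137.5261 intr=18.7939 cont=20.0893 V=20.0893[hold]; j=4 S=158.3508 intr=0.0000 cont=7.0927 V=7.0927[hold]  S*(4)=119.4400
k=3: j=0 S=96.6712 intr=59.6488 cont=59.4742 V=59.6488[EX]; j=1 S=111.3095 intr=45.0105 cont=44.8359 V=45.0105[EX]; j=2 S=128.1644 intr=28.1556 cont=28.6154 V=28.6154[hold]; j=3 S=147.5715 intr=8.7485 cont=13.7017 V=13.7017[hold]  S*(3)=111.3095
k=2: j=0 S=103.7324 intr=52.5876 cont=52.4129 V=52.5876[EX]; j=1 S=119.4400 intr=36.8800 cont=36.9306 V=36.9306[hold]; j=2 S=137.5261 intr=18.7939 cont=21.2793 V=21.2793[hold]  S*(2)=103.7324
k=1: j=0 S=111.3095 intr=45.0105 cont=44.8606 V=45.0105[EX]; j=1 S=128.1644 intr=28.1556 cont=29.2239 V=29.2239[hold]  S*(1)=111.3095
k=0: j=0 S=119.4400 intr=36.8800 cont=37.2286 V=37.2286[hold]  S*(0)=-

price = 37.2286
boundary = - 111.3095 103.7324 111.3095 119.4400 128.1644 137.5261
tree:
37.2286
45.0105 29.2239
52.5876 36.9306 21.2793
59.6488 45.0105 28.6154 13.7017
66.2294 52.5876 36.8800 20.0893 7.0927
72.3621 59.6488 45.0105 28.1556 11.7498 2.2677
78.0772 66.2294 52.5876 36.8800 18.7939 4.4540 0.0000
83.4034 72.3621 59.6488 45.0105 28.1556 8.7485 0.0000 0.0000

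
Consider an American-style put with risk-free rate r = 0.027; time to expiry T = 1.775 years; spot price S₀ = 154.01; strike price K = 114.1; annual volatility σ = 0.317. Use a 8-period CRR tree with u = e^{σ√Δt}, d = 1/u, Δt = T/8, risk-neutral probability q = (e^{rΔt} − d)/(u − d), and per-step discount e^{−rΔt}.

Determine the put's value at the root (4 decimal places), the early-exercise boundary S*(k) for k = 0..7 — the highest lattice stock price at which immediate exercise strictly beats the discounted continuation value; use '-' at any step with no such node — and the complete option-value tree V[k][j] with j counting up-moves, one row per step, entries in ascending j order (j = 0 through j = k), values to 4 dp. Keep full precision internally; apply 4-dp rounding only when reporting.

price = 5.9539
boundary = - - - - - 72.9975 84.7532 98.4021
tree:
5.9539
9.3336 2.4072
14.2752 4.1558 0.5639
21.1766 7.0594 1.0968 0.0000
30.2313 11.7397 2.1333 0.0000 0.0000
41.1025 18.9611 4.1493 0.0000 0.0000 0.0000
51.2276 29.3468 8.0707 0.0000 0.0000 0.0000 0.0000
59.9483 41.1025 15.6979 0.0000 0.0000 0.0000 0.0000 0.0000
67.4595 51.2276 29.3468 0.0000 0.0000 0.0000 0.0000 0.0000 0.0000

Δt=0.22187  u=1.16104  d=0.86129  q=0.48279  discount=0.99403
step 8 (expiry): payoffs max(K−S,0) = 67.4595 51.2276 29.3468 0.0000 0.0000 0.0000 0.0000 0.0000 0.0000
step 7: (k=7,j=0): S=54.1517, (K−S)⁺=59.9483, hold=59.2669 ⇒ V=59.9483 exercise | (k=7,j=1): S=72.9975, (K−S)⁺=41.1025, hold=40.4210 ⇒ V=41.1025 exercise | (k=7,j=2): S=98.4021, (K−S)⁺=15.6979, hold=15.0879 ⇒ V=15.6979 exercise | (k=7,j=3): S=132.6480, (K−S)⁺=0.0000, hold=0.0000 ⇒ V=0.0000 continue | (k=7,j=4): S=178.8122, (K−S)⁺=0.0000, hold=0.0000 ⇒ V=0.0000 continue | (k=7,j=5): S=241.0424, (K−S)⁺=0.0000, hold=0.0000 ⇒ V=0.0000 continue | (k=7,j=6): S=324.9300, (K−S)⁺=0.0000, hold=0.0000 ⇒ V=0.0000 continue | (k=7,j=7): S=438.0121, (K−S)⁺=0.0000, hold=0.0000 ⇒ V=0.0000 continue  boundary S*=98.4021
step 6: (k=6,j=0): S=62.8724, (K−S)⁺=51.2276, hold=50.5461 ⇒ V=51.2276 exercise | (k=6,j=1): S=84.7532, (K−S)⁺=29.3468, hold=28.6653 ⇒ V=29.3468 exercise | (k=6,j=2): S=114.2490, (K−S)⁺=0.0000, hold=8.0707 ⇒ V=8.0707 continue | (k=6,j=3): S=154.0100, (K−S)⁺=0.0000, hold=0.0000 ⇒ V=0.0000 continue | (k=6,j=4): S=207.6086, (K−S)⁺=0.0000, hold=0.0000 ⇒ V=0.0000 continue | (k=6,j=5): S=279.8605, (K−S)⁺=0.0000, hold=0.0000 ⇒ V=0.0000 continue | (k=6,j=6): S=377.2576, (K−S)⁺=0.0000, hold=0.0000 ⇒ V=0.0000 continue  boundary S*=84.7532
step 5: (k=5,j=0): S=72.9975, (K−S)⁺=41.1025, hold=40.4210 ⇒ V=41.1025 exercise | (k=5,j=1): S=98.4021, (K−S)⁺=15.6979, hold=18.9611 ⇒ V=18.9611 continue | (k=5,j=2): S=132.6480, (K−S)⁺=0.0000, hold=4.1493 ⇒ V=4.1493 continue | (k=5,j=3): S=178.8122, (K−S)⁺=0.0000, hold=0.0000 ⇒ V=0.0000 continue | (k=5,j=4): S=241.0424, (K−S)⁺=0.0000, hold=0.0000 ⇒ V=0.0000 continue | (k=5,j=5): S=324.9300, (K−S)⁺=0.0000, hold=0.0000 ⇒ V=0.0000 continue  boundary S*=72.9975
step 4: (k=4,j=0): S=84.7532, (K−S)⁺=29.3468, hold=30.2313 ⇒ V=30.2313 continue | (k=4,j=1): S=114.2490, (K−S)⁺=0.0000, hold=11.7397 ⇒ V=11.7397 continue | (k=4,j=2): S=154.0100, (K−S)⁺=0.0000, hold=2.1333 ⇒ V=2.1333 continue | (k=4,j=3): S=207.6086, (K−S)⁺=0.0000, hold=0.0000 ⇒ V=0.0000 continue | (k=4,j=4): S=279.8605, (K−S)⁺=0.0000, hold=0.0000 ⇒ V=0.0000 continue  boundary S*=-
step 3: (k=3,j=0): S=98.4021, (K−S)⁺=15.6979, hold=21.1766 ⇒ V=21.1766 continue | (k=3,j=1): S=132.6480, (K−S)⁺=0.0000, hold=7.0594 ⇒ V=7.0594 continue | (k=3,j=2): S=178.8122, (K−S)⁺=0.0000, hold=1.0968 ⇒ V=1.0968 continue | (k=3,j=3): S=241.0424, (K−S)⁺=0.0000, hold=0.0000 ⇒ V=0.0000 continue  boundary S*=-
step 2: (k=2,j=0): S=114.2490, (K−S)⁺=0.0000, hold=14.2752 ⇒ V=14.2752 continue | (k=2,j=1): S=154.0100, (K−S)⁺=0.0000, hold=4.1558 ⇒ V=4.1558 continue | (k=2,j=2): S=207.6086, (K−S)⁺=0.0000, hold=0.5639 ⇒ V=0.5639 continue  boundary S*=-
step 1: (k=1,j=0): S=132.6480, (K−S)⁺=0.0000, hold=9.3336 ⇒ V=9.3336 continue | (k=1,j=1): S=178.8122, (K−S)⁺=0.0000, hold=2.4072 ⇒ V=2.4072 continue  boundary S*=-
step 0: (k=0,j=0): S=154.0100, (K−S)⁺=0.0000, hold=5.9539 ⇒ V=5.9539 continue  boundary S*=-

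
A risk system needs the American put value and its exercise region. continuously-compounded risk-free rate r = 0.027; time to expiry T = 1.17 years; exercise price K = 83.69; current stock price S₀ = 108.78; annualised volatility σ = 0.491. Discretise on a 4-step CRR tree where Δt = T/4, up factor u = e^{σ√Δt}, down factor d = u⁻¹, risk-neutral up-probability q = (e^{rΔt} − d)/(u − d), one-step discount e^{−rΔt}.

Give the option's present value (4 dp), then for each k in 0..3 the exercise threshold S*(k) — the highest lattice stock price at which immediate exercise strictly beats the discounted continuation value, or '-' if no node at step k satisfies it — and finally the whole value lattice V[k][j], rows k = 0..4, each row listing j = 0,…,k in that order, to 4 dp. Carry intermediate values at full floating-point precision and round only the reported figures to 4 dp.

Δt=0.29250  u=1.30415  d=0.76678  q=0.44876  discount=0.99213
step 4 (expiry): payoffs max(K−S,0) = 46.0852 19.7318 0.0000 0.0000 0.0000
step 3: (k=3,j=0): S=49.0422, (K−S)⁺=34.6478, hold=33.9895 ⇒ V=34.6478 exercise | (k=3,j=1): S=83.4109, (K−S)⁺=0.2791, hold=10.7915 ⇒ V=10.7915 continue | (k=3,j=2): S=141.8651, (K−S)⁺=0.0000, hold=0.0000 ⇒ V=0.0000 continue | (k=3,j=3): S=241.2839, (K−S)⁺=0.0000, hold=0.0000 ⇒ V=0.0000 continue  boundary S*=49.0422
step 2: (k=2,j=0): S=63.9582, (K−S)⁺=19.7318, hold=23.7538 ⇒ V=23.7538 continue | (k=2,j=1): S=108.7800, (K−S)⁺=0.0000, hold=5.9020 ⇒ V=5.9020 continue | (k=2,j=2): S=185.0128, (K−S)⁺=0.0000, hold=0.0000 ⇒ V=0.0000 continue  boundary S*=-
step 1: (k=1,j=0): S=83.4109, (K−S)⁺=0.2791, hold=15.6189 ⇒ V=15.6189 continue | (k=1,j=1): S=141.8651, (K−S)⁺=0.0000, hold=3.2278 ⇒ V=3.2278 continue  boundary S*=-
step 0: (k=0,j=0): S=108.7800, (K−S)⁺=0.0000, hold=9.9792 ⇒ V=9.9792 continue  boundary S*=-

price = 9.9792
boundary = - - - 49.0422
tree:
9.9792
15.6189 3.2278
23.7538 5.9020 0.0000
34.6478 10.7915 0.0000 0.0000
46.0852 19.7318 0.0000 0.0000 0.0000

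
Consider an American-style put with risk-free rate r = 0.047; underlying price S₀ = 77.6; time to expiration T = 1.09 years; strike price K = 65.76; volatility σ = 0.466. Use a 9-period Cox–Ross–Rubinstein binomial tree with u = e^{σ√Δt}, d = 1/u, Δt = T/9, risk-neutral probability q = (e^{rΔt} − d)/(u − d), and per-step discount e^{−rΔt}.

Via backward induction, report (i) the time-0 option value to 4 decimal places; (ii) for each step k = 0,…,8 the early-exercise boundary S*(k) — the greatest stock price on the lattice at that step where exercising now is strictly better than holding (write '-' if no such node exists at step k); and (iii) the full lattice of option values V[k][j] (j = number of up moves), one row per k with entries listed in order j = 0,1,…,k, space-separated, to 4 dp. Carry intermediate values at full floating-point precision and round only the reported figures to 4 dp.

Δt=0.12111, u=1.17606, d=0.85029, q=0.47707, disc=e^(-rΔt)=0.99432
k=9 terminal: V=max(K-S,0) → 47.7304 40.8229 31.2688 18.0544 0.0000 0.0000 0.0000 0.0000 0.0000 0.0000
k=8: j=0 S=21.2039 intr=44.5561 cont=44.1828 V=44.5561[EX]; j=1 S=29.3277 intr=36.4323 cont=36.0591 V=36.4323[EX]; j=2 S=40.5638 intr=25.1962 cont=24.8229 V=25.1962[EX]; j=3 S=56.1048 intr=9.6552 cont=9.3876 V=9.6552[EX]; j=4 S=77.6000 intr=0.0000 cont=0.0000 V=0.0000[hold]; j=5 S=107.3305 intr=0.0000 cont=0.0000 V=0.0000[hold]; j=6 S=148.4515 intr=0.0000 cont=0.0000 V=0.0000[hold]; j=7 S=205.3270 intr=0.0000 cont=0.0000 V=0.0000[hold]; j=8 S=283.9930 intr=0.0000 cont=0.0000 V=0.0000[hold]  S*(8)=56.1048
k=7: j=0 S=24.9371 intr=40.8229 cont=40.4496 V=40.8229[EX]; j=1 S=34.4912 intr=31.2688 cont=30.8956 V=31.2688[EX]; j=2 S=47.7056 intr=18.0544 cont=17.6811 V=18.0544[EX]; j=3 S=65.9828 intr=0.0000 cont=5.0203 V=5.0203[hold]; j=4 S=91.2625 intr=0.0000 cont=0.0000 V=0.0000[hold]; j=5 S=126.2275 intr=0.0000 cont=0.0000 V=0.0000[hold]; j=6 S=174.5884 intr=0.0000 cont=0.0000 V=0.0000[hold]; j=7 S=241.4776 intr=0.0000 cont=0.0000 V=0.0000[hold]  S*(7)=47.7056
k=6: j=0 S=29.3277 intr=36.4323 cont=36.0591 V=36.4323[EX]; j=1 S=40.5638 intr=25.1962 cont=24.8229 V=25.1962[EX]; j=2 S=56.1048 intr=9.6552 cont=11.7691 V=11.7691[hold]; j=3 S=77.6000 intr=0.0000 cont=2.6104 V=2.6104[hold]; j=4 S=107.3305 intr=0.0000 cont=0.0000 V=0.0000[hold]; j=5 S=148.4515 intr=0.0000 cont=0.0000 V=0.0000[hold]; j=6 S=205.3270 intr=0.0000 cont=0.0000 V=0.0000[hold]  S*(6)=40.5638
k=5: j=0 S=34.4912 intr=31.2688 cont=30.8956 V=31.2688[EX]; j=1 S=47.7056 intr=18.0544 cont=18.6839 V=18.6839[hold]; j=2 S=65.9828 intr=0.0000 cont=7.3577 V=7.3577[hold]; j=3 S=91.2625 intr=0.0000 cont=1.3573 V=1.3573[hold]; j=4 S=126.2275 intr=0.0000 cont=0.0000 V=0.0000[hold]; j=5 S=174.5884 intr=0.0000 cont=0.0000 V=0.0000[hold]  S*(5)=34.4912
k=4: j=0 S=40.5638 intr=25.1962 cont=25.1215 V=25.1962[EX]; j=1 S=56.1048 intr=9.6552 cont=13.2052 V=13.2052[hold]; j=2 S=77.6000 intr=0.0000 cont=4.4696 V=4.4696[hold]; j=3 S=107.3305 intr=0.0000 cont=0.7058 V=0.7058[hold]; j=4 S=148.4515 intr=0.0000 cont=0.0000 V=0.0000[hold]  S*(4)=40.5638
k=3: j=0 S=47.7056 intr=18.0544 cont=19.3651 V=19.3651[hold]; j=1 S=65.9828 intr=0.0000 cont=8.9864 V=8.9864[hold]; j=2 S=91.2625 intr=0.0000 cont=2.6588 V=2.6588[hold]; j=3 S=126.2275 intr=0.0000 cont=0.3670 V=0.3670[hold]  S*(3)=-
k=2: j=0 S=56.1048 intr=9.6552 cont=14.3319 V=14.3319[hold]; j=1 S=77.6000 intr=0.0000 cont=5.9338 V=5.9338[hold]; j=2 S=107.3305 intr=0.0000 cont=1.5566 V=1.5566[hold]  S*(2)=-
k=1: j=0 S=65.9828 intr=0.0000 cont=10.2669 V=10.2669[hold]; j=1 S=91.2625 intr=0.0000 cont=3.8237 V=3.8237[hold]  S*(1)=-
k=0: j=0 S=77.6000 intr=0.0000 cont=7.1522 V=7.1522[hold]  S*(0)=-

price = 7.1522
boundary = - - - - 40.5638 34.4912 40.5638 47.7056 56.1048
tree:
7.1522
10.2669 3.8237
14.3319 5.9338 1.5566
19.3651 8.9864 2.6588 0.3670
25.1962 13.2052 4.4696 0.7058 0.0000
31.2688 18.6839 7.3577 1.3573 0.0000 0.0000
36.4323 25.1962 11.7691 2.6104 0.0000 0.0000 0.0000
40.8229 31.2688 18.0544 5.0203 0.0000 0.0000 0.0000 0.0000
44.5561 36.4323 25.1962 9.6552 0.0000 0.0000 0.0000 0.0000 0.0000
47.7304 40.8229 31.2688 18.0544 0.0000 0.0000 0.0000 0.0000 0.0000 0.0000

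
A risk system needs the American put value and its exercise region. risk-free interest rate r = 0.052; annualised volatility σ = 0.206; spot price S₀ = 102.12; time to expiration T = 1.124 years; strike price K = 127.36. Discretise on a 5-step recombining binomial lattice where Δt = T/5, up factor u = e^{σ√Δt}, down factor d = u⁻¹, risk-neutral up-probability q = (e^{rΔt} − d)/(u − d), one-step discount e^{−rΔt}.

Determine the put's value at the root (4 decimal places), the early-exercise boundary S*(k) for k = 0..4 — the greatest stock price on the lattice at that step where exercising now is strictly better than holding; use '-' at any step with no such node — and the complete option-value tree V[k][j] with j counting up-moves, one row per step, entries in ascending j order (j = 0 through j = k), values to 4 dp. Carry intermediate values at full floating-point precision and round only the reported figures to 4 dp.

price = 25.2400
boundary = 102.1200 92.6175 102.1200 92.6175 102.1200
tree:
25.2400
34.7425 16.1402
43.3608 25.2400 8.6075
51.1772 34.7425 15.1697 3.1089
58.2662 43.3608 25.2400 6.7746 0.0000
64.6956 51.1772 34.7425 14.7625 0.0000 0.0000

params: Δt=0.22480 u=1.10260 d=0.90695 q=0.53570 e^(-rΔt)=0.98838
t_5 payoffs: 64.6956 51.1772 34.7425 14.7625 0.0000 0.0000
t_4: node(4,0) S=69.0938 payoff=58.2662 vs cont=56.7861 → 58.2662 [stop]  node(4,1) S=83.9992 payoff=43.3608 vs cont=41.8807 → 43.3608 [stop]  node(4,2) S=102.1200 payoff=25.2400 vs cont=23.7599 → 25.2400 [stop]  node(4,3) S=124.1500 payoff=3.2100 vs cont=6.7746 → 6.7746 [wait]  node(4,4) S=150.9324 payoff=0.0000 vs cont=0.0000 → 0.0000 [wait]  ⇒ S*(4)=102.1200
t_3: node(3,0) S=76.1828 payoff=51.1772 vs cont=49.6971 → 51.1772 [stop]  node(3,1) S=92.6175 payoff=34.7425 vs cont=33.2624 → 34.7425 [stop]  node(3,2) S=112.5975 payoff=14.7625 vs cont=15.1697 → 15.1697 [wait]  node(3,3) S=136.8878 payoff=0.0000 vs cont=3.1089 → 3.1089 [wait]  ⇒ S*(3)=92.6175
t_2: node(2,0) S=83.9992 payoff=43.3608 vs cont=41.8807 → 43.3608 [stop]  node(2,1) S=102.1200 payoff=25.2400 vs cont=23.9755 → 25.2400 [stop]  node(2,2) S=124.1500 payoff=3.2100 vs cont=8.6075 → 8.6075 [wait]  ⇒ S*(2)=102.1200
t_1: node(1,0) S=92.6175 payoff=34.7425 vs cont=33.2624 → 34.7425 [stop]  node(1,1) S=112.5975 payoff=14.7625 vs cont=16.1402 → 16.1402 [wait]  ⇒ S*(1)=92.6175
t_0: node(0,0) S=102.1200 payoff=25.2400 vs cont=24.4894 → 25.2400 [stop]  ⇒ S*(0)=102.1200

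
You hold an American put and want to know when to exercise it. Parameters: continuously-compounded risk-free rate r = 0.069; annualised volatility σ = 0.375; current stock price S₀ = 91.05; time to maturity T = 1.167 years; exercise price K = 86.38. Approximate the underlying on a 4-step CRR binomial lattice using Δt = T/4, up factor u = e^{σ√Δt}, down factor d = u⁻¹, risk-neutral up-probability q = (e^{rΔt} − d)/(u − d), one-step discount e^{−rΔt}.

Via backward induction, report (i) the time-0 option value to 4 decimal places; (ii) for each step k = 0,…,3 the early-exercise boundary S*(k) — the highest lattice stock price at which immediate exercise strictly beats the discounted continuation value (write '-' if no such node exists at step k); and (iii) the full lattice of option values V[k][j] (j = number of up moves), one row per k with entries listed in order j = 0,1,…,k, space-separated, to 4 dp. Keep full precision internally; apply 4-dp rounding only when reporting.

Δt=0.29175  u=1.22452  d=0.81664  q=0.49939  discount=0.98007
step 4 (expiry): payoffs max(K−S,0) = 45.8841 25.6581 0.0000 0.0000 0.0000
step 3: (k=3,j=0): S=49.5882, (K−S)⁺=36.7918, hold=35.0703 ⇒ V=36.7918 exercise | (k=3,j=1): S=74.3554, (K−S)⁺=12.0246, hold=12.5887 ⇒ V=12.5887 continue | (k=3,j=2): S=111.4929, (K−S)⁺=0.0000, hold=0.0000 ⇒ V=0.0000 continue | (k=3,j=3): S=167.1790, (K−S)⁺=0.0000, hold=0.0000 ⇒ V=0.0000 continue  boundary S*=49.5882
step 2: (k=2,j=0): S=60.7219, (K−S)⁺=25.6581, hold=24.2127 ⇒ V=25.6581 exercise | (k=2,j=1): S=91.0500, (K−S)⁺=0.0000, hold=6.1765 ⇒ V=6.1765 continue | (k=2,j=2): S=136.5257, (K−S)⁺=0.0000, hold=0.0000 ⇒ V=0.0000 continue  boundary S*=60.7219
step 1: (k=1,j=0): S=74.3554, (K−S)⁺=12.0246, hold=15.6117 ⇒ V=15.6117 continue | (k=1,j=1): S=111.4929, (K−S)⁺=0.0000, hold=3.0304 ⇒ V=3.0304 continue  boundary S*=-
step 0: (k=0,j=0): S=91.0500, (K−S)⁺=0.0000, hold=9.1428 ⇒ V=9.1428 continue  boundary S*=-

price = 9.1428
boundary = - - 60.7219 49.5882
tree:
9.1428
15.6117 3.0304
25.6581 6.1765 0.0000
36.7918 12.5887 0.0000 0.0000
45.8841 25.6581 0.0000 0.0000 0.0000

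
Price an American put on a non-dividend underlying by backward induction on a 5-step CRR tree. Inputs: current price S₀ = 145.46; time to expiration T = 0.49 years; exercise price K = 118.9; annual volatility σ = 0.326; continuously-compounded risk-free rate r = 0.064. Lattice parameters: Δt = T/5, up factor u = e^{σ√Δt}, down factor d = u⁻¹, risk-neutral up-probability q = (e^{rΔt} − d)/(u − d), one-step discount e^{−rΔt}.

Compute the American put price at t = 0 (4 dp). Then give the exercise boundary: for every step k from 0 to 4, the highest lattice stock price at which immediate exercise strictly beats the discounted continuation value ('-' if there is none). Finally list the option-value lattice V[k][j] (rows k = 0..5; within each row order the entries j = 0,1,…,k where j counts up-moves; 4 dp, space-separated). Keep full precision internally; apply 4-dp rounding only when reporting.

price = 2.6813
boundary = - - - - 96.7069
tree:
2.6813
4.7497 0.6895
8.2287 1.4024 0.0000
13.8243 2.8526 0.0000 0.0000
22.1931 5.8025 0.0000 0.0000 0.0000
31.5756 11.8026 0.0000 0.0000 0.0000 0.0000

Δt=0.09800  u=1.10744  d=0.90298  q=0.50528  discount=0.99375
step 5 (expiry): payoffs max(K−S,0) = 31.5756 11.8026 0.0000 0.0000 0.0000 0.0000
step 4: (k=4,j=0): S=96.7069, (K−S)⁺=22.1931, hold=21.4497 ⇒ V=22.1931 exercise | (k=4,j=1): S=118.6043, (K−S)⁺=0.2957, hold=5.8025 ⇒ V=5.8025 continue | (k=4,j=2): S=145.4600, (K−S)⁺=0.0000, hold=0.0000 ⇒ V=0.0000 continue | (k=4,j=3): S=178.3966, (K−S)⁺=0.0000, hold=0.0000 ⇒ V=0.0000 continue | (k=4,j=4): S=218.7912, (K−S)⁺=0.0000, hold=0.0000 ⇒ V=0.0000 continue  boundary S*=96.7069
step 3: (k=3,j=0): S=107.0974, (K−S)⁺=11.8026, hold=13.8243 ⇒ V=13.8243 continue | (k=3,j=1): S=131.3476, (K−S)⁺=0.0000, hold=2.8526 ⇒ V=2.8526 continue | (k=3,j=2): S=161.0887, (K−S)⁺=0.0000, hold=0.0000 ⇒ V=0.0000 continue | (k=3,j=3): S=197.5642, (K−S)⁺=0.0000, hold=0.0000 ⇒ V=0.0000 continue  boundary S*=-
step 2: (k=2,j=0): S=118.6043, (K−S)⁺=0.2957, hold=8.2287 ⇒ V=8.2287 continue | (k=2,j=1): S=145.4600, (K−S)⁺=0.0000, hold=1.4024 ⇒ V=1.4024 continue | (k=2,j=2): S=178.3966, (K−S)⁺=0.0000, hold=0.0000 ⇒ V=0.0000 continue  boundary S*=-
step 1: (k=1,j=0): S=131.3476, (K−S)⁺=0.0000, hold=4.7497 ⇒ V=4.7497 continue | (k=1,j=1): S=161.0887, (K−S)⁺=0.0000, hold=0.6895 ⇒ V=0.6895 continue  boundary S*=-
step 0: (k=0,j=0): S=145.4600, (K−S)⁺=0.0000, hold=2.6813 ⇒ V=2.6813 continue  boundary S*=-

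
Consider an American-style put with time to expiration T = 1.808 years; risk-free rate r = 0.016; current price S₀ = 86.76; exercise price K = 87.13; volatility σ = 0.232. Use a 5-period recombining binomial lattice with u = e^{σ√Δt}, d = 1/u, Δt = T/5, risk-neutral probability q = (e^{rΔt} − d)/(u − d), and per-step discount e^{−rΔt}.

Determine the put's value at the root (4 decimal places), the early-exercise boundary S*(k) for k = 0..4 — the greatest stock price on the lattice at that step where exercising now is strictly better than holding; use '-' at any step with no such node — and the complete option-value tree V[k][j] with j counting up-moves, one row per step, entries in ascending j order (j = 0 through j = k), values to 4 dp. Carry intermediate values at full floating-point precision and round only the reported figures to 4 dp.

params: Δt=0.36160 u=1.14971 d=0.86979 q=0.48591 e^(-rΔt)=0.99423
t_5 payoffs: 43.9404 30.0406 11.6674 0.0000 0.0000 0.0000
t_4: node(4,0) S=49.6555 payoff=37.4745 vs cont=36.9718 → 37.4745 [stop]  node(4,1) S=65.6362 payoff=21.4938 vs cont=20.9911 → 21.4938 [stop]  node(4,2) S=86.7600 payoff=0.3700 vs cont=5.9635 → 5.9635 [wait]  node(4,3) S=114.6821 payoff=0.0000 vs cont=0.0000 → 0.0000 [wait]  node(4,4) S=151.5903 payoff=0.0000 vs cont=0.0000 → 0.0000 [wait]  ⇒ S*(4)=65.6362
t_3: node(3,0) S=57.0894 payoff=30.0406 vs cont=29.5379 → 30.0406 [stop]  node(3,1) S=75.4626 payoff=11.6674 vs cont=13.8671 → 13.8671 [wait]  node(3,2) S=99.7488 payoff=0.0000 vs cont=3.0481 → 3.0481 [wait]  node(3,3) S=131.8510 payoff=0.0000 vs cont=0.0000 → 0.0000 [wait]  ⇒ S*(3)=57.0894
t_2: node(2,0) S=65.6362 payoff=21.4938 vs cont=22.0538 → 22.0538 [wait]  node(2,1) S=86.7600 payoff=0.3700 vs cont=8.5604 → 8.5604 [wait]  node(2,2) S=114.6821 payoff=0.0000 vs cont=1.5580 → 1.5580 [wait]  ⇒ S*(2)=-
t_1: node(1,0) S=75.4626 payoff=11.6674 vs cont=15.4078 → 15.4078 [wait]  node(1,1) S=99.7488 payoff=0.0000 vs cont=5.1281 → 5.1281 [wait]  ⇒ S*(1)=-
t_0: node(0,0) S=86.7600 payoff=0.3700 vs cont=10.3528 → 10.3528 [wait]  ⇒ S*(0)=-

price = 10.3528
boundary = - - - 57.0894 65.6362
tree:
10.3528
15.4078 5.1281
22.0538 8.5604 1.5580
30.0406 13.8671 3.0481 0.0000
37.4745 21.4938 5.9635 0.0000 0.0000
43.9404 30.0406 11.6674 0.0000 0.0000 0.0000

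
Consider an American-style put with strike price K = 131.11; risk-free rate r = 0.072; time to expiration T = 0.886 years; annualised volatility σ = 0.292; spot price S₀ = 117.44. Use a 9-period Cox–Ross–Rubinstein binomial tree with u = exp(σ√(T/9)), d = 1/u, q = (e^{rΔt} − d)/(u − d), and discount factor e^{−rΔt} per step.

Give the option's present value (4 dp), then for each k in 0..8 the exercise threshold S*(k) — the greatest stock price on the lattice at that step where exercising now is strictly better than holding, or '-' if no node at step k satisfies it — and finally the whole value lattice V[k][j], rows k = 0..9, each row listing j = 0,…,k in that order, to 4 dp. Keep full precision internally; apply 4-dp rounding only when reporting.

price = 17.8831
boundary = - - 97.7773 89.2173 97.7773 107.1586 97.7773 107.1586 117.4400
tree:
17.8831
24.7903 11.6477
33.3327 17.1156 6.6770
41.8927 24.3367 10.5750 3.1110
49.7033 33.3327 16.2300 5.4140 0.9927
56.8301 41.8927 23.9514 9.2076 1.9285 0.1283
63.3330 49.7033 33.3327 15.1825 3.7275 0.2668 0.0000
69.2666 56.8301 41.8927 23.9514 7.1627 0.5551 0.0000 0.0000
74.6808 63.3330 49.7033 33.3327 13.6700 1.1547 0.0000 0.0000 0.0000
79.6209 69.2666 56.8301 41.8927 23.9514 2.4022 0.0000 0.0000 0.0000 0.0000

params: Δt=0.09844 u=1.09595 d=0.91245 q=0.51588 e^(-rΔt)=0.99294
t_9 payoffs: 79.6209 69.2666 56.8301 41.8927 23.9514 2.4022 0.0000 0.0000 0.0000 0.0000
t_8: node(8,0) S=56.4292 payoff=74.6808 vs cont=73.7547 → 74.6808 [stop]  node(8,1) S=67.7770 payoff=63.3330 vs cont=62.4070 → 63.3330 [stop]  node(8,2) S=81.4067 payoff=49.7033 vs cont=48.7773 → 49.7033 [stop]  node(8,3) S=97.7773 payoff=33.3327 vs cont=32.4067 → 33.3327 [stop]  node(8,4) S=117.4400 payoff=13.6700 vs cont=12.7440 → 13.6700 [stop]  node(8,5) S=141.0568 payoff=0.0000 vs cont=1.1547 → 1.1547 [wait]  node(8,6) S=169.4228 payoff=0.0000 vs cont=0.0000 → 0.0000 [wait]  node(8,7) S=203.4932 payoff=0.0000 vs cont=0.0000 → 0.0000 [wait]  node(8,8) S=244.4150 payoff=0.0000 vs cont=0.0000 → 0.0000 [wait]  ⇒ S*(8)=117.4400
t_7: node(7,0) S=61.8434 payoff=69.2666 vs cont=68.3406 → 69.2666 [stop]  node(7,1) S=74.2799 payoff=56.8301 vs cont=55.9041 → 56.8301 [stop]  node(7,2) S=89.2173 payoff=41.8927 vs cont=40.9667 → 41.8927 [stop]  node(7,3) S=107.1586 payoff=23.9514 vs cont=23.0254 → 23.9514 [stop]  node(7,4) S=128.7078 payoff=2.4022 vs cont=7.1627 → 7.1627 [wait]  node(7,5) S=154.5906 payoff=0.0000 vs cont=0.5551 → 0.5551 [wait]  node(7,6) S=185.6782 payoff=0.0000 vs cont=0.0000 → 0.0000 [wait]  node(7,7) S=223.0175 payoff=0.0000 vs cont=0.0000 → 0.0000 [wait]  ⇒ S*(7)=107.1586
t_6: node(6,0) S=67.7770 payoff=63.3330 vs cont=62.4070 → 63.3330 [stop]  node(6,1) S=81.4067 payoff=49.7033 vs cont=48.7773 → 49.7033 [stop]  node(6,2) S=97.7773 payoff=33.3327 vs cont=32.4067 → 33.3327 [stop]  node(6,3) S=117.4400 payoff=13.6700 vs cont=15.1825 → 15.1825 [wait]  node(6,4) S=141.0568 payoff=0.0000 vs cont=3.7275 → 3.7275 [wait]  node(6,5) S=169.4228 payoff=0.0000 vs cont=0.2668 → 0.2668 [wait]  node(6,6) S=203.4932 payoff=0.0000 vs cont=0.0000 → 0.0000 [wait]  ⇒ S*(6)=97.7773
t_5: node(5,0) S=74.2799 payoff=56.8301 vs cont=55.9041 → 56.8301 [stop]  node(5,1) S=89.2173 payoff=41.8927 vs cont=40.9667 → 41.8927 [stop]  node(5,2) S=107.1586 payoff=23.9514 vs cont=23.8001 → 23.9514 [stop]  node(5,3) S=128.7078 payoff=2.4022 vs cont=9.2076 → 9.2076 [wait]  node(5,4) S=154.5906 payoff=0.0000 vs cont=1.9285 → 1.9285 [wait]  node(5,5) S=185.6782 payoff=0.0000 vs cont=0.1283 → 0.1283 [wait]  ⇒ S*(5)=107.1586
t_4: node(4,0) S=81.4067 payoff=49.7033 vs cont=48.7773 → 49.7033 [stop]  node(4,1) S=97.7773 payoff=33.3327 vs cont=32.4067 → 33.3327 [stop]  node(4,2) S=117.4400 payoff=13.6700 vs cont=16.2300 → 16.2300 [wait]  node(4,3) S=141.0568 payoff=0.0000 vs cont=5.4140 → 5.4140 [wait]  node(4,4) S=169.4228 payoff=0.0000 vs cont=0.9927 → 0.9927 [wait]  ⇒ S*(4)=97.7773
t_3: node(3,0) S=89.2173 payoff=41.8927 vs cont=40.9667 → 41.8927 [stop]  node(3,1) S=107.1586 payoff=23.9514 vs cont=24.3367 → 24.3367 [wait]  node(3,2) S=128.7078 payoff=2.4022 vs cont=10.5750 → 10.5750 [wait]  node(3,3) S=154.5906 payoff=0.0000 vs cont=3.1110 → 3.1110 [wait]  ⇒ S*(3)=89.2173
t_2: node(2,0) S=97.7773 payoff=33.3327 vs cont=32.6040 → 33.3327 [stop]  node(2,1) S=117.4400 payoff=13.6700 vs cont=17.1156 → 17.1156 [wait]  node(2,2) S=141.0568 payoff=0.0000 vs cont=6.6770 → 6.6770 [wait]  ⇒ S*(2)=97.7773
t_1: node(1,0) S=107.1586 payoff=23.9514 vs cont=24.7903 → 24.7903 [wait]  node(1,1) S=128.7078 payoff=2.4022 vs cont=11.6477 → 11.6477 [wait]  ⇒ S*(1)=-
t_0: node(0,0) S=117.4400 payoff=13.6700 vs cont=17.8831 → 17.8831 [wait]  ⇒ S*(0)=-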